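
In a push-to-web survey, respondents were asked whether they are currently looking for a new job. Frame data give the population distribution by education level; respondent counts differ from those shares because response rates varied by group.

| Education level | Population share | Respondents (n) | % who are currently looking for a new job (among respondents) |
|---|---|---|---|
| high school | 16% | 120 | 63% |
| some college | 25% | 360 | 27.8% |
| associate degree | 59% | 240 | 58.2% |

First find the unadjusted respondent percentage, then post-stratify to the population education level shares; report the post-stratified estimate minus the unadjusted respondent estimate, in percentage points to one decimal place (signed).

+7.6 percentage points

Without adjustment, the pooled respondent share is:
  (120/720)×63 + (360/720)×27.8 + (240/720)×58.2 = 43.8%
Post-stratifying to population shares instead:
  0.16×63 + 0.25×27.8 + 0.59×58.2 = 51.368%
Difference = 51.368 − 43.8 = 7.568 pp.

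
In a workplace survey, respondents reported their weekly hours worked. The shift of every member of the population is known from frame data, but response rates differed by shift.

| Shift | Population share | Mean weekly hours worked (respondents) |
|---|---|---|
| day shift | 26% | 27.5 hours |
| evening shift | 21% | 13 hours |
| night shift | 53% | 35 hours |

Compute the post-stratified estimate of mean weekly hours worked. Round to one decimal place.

28.4

Reweight to the known shift distribution:
  day shift: 0.26 × 27.5 = 7.15
  evening shift: 0.21 × 13 = 2.73
  night shift: 0.53 × 35 = 18.55
Post-stratified estimate = 28.43 → 28.4.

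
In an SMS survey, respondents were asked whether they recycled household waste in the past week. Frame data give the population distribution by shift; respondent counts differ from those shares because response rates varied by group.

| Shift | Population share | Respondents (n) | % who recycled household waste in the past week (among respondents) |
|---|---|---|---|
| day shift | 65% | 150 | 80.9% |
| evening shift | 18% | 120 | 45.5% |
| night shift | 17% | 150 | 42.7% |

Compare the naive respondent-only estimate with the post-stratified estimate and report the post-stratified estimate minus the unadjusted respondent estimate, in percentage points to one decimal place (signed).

+10.9 percentage points

Unadjusted (pooled respondent) estimate weights by respondent counts:
  (150/420)×80.9 + (120/420)×45.5 + (150/420)×42.7 = 57.1429%
Post-stratifying to population shares instead:
  0.65×80.9 + 0.18×45.5 + 0.17×42.7 = 68.034%
Difference = 68.034 − 57.1429 = 10.8911 pp.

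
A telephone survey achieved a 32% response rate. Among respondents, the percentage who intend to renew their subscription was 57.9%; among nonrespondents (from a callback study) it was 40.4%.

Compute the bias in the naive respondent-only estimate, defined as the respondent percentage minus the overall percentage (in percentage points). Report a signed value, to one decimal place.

+11.9 percentage points

Nonresponse fraction = 1 − 0.32 = 0.68.
Bias = (nonresponse fraction) × (respondent percentage − nonrespondent percentage)
     = 0.68 × (57.9 − 40.4) = 0.68 × 17.5 = 11.9.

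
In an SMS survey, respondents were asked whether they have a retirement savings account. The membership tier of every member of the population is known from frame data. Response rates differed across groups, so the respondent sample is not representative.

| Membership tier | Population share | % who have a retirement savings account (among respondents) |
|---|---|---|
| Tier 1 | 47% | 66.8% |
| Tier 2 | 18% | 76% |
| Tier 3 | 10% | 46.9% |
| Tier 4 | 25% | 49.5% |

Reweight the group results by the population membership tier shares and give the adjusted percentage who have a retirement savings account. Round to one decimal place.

Reweight to the known membership tier distribution:
  Tier 1: 0.47 × 66.8 = 31.396
  Tier 2: 0.18 × 76 = 13.68
  Tier 3: 0.1 × 46.9 = 4.69
  Tier 4: 0.25 × 49.5 = 12.375
Post-stratified estimate = 62.141 → 62.1%.

62.1%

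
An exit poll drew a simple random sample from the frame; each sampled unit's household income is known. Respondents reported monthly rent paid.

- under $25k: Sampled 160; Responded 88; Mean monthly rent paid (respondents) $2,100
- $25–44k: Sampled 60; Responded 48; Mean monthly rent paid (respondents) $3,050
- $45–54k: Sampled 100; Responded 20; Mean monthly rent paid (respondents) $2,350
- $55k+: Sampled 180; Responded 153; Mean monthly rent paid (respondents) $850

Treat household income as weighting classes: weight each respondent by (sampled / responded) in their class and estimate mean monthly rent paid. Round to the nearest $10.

Class response rates: under $25k 88/160 = 55%, $25–44k 48/60 = 80%, $45–54k 20/100 = 20%, $55k+ 153/180 = 85%.
Each respondent's weight = sampled/responded in their class; summing within a class gives n_sampled, so:
  under $25k: 160 × 2100 = 336,000
  $25–44k: 60 × 3050 = 183,000
  $45–54k: 100 × 2350 = 235,000
  $55k+: 180 × 850 = 153,000
Adjusted estimate = 907,000 / 500 = 1814 → $1,810.

$1,810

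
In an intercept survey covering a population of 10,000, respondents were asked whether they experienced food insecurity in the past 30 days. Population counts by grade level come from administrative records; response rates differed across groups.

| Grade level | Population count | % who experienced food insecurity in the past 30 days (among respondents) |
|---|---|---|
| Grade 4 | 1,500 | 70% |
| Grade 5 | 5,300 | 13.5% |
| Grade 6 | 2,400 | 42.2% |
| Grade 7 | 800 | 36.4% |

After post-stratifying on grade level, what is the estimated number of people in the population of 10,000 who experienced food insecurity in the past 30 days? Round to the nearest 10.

3,070

Each cell contributes its population count × the respondent rate:
  Grade 4: 1,500 × 70% = 1050
  Grade 5: 5,300 × 13.5% = 715.5
  Grade 6: 2,400 × 42.2% = 1012.8
  Grade 7: 800 × 36.4% = 291.2
Estimated total = 3069.5 → 3,070.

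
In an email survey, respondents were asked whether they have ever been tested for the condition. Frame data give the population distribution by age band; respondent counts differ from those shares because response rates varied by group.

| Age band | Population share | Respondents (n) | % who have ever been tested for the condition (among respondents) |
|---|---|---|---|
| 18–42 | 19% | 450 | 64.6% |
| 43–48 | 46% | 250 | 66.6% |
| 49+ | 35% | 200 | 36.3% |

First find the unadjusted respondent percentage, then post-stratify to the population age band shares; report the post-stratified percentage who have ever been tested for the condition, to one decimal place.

Naive respondent-only estimate (weights = respondent counts):
  (450/900)×64.6 + (250/900)×66.6 + (200/900)×36.3 = 58.8667%
Post-stratified estimate weights by population shares:
  0.19×64.6 + 0.46×66.6 + 0.35×36.3 = 55.615%

55.6%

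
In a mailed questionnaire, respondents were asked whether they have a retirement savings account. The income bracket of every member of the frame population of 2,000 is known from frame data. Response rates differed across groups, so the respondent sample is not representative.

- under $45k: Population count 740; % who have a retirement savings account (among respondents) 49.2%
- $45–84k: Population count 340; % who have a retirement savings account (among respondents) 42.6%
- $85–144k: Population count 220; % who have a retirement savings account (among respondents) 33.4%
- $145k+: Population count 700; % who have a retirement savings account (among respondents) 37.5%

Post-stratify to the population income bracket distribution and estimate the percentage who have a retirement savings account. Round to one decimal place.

42.2%

Weight each group's respondent value by its population share:
  under $45k: (740/2,000) × 49.2 = 18.204
  $45–84k: (340/2,000) × 42.6 = 7.242
  $85–144k: (220/2,000) × 33.4 = 3.674
  $145k+: (700/2,000) × 37.5 = 13.125
Post-stratified estimate = 42.245 → 42.2%.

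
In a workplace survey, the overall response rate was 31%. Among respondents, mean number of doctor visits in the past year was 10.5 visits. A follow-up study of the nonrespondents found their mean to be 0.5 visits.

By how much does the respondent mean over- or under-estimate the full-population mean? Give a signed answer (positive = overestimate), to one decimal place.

Nonresponse fraction = 1 − 0.31 = 0.69.
Bias = (nonresponse fraction) × (respondent mean − nonrespondent mean)
     = 0.69 × (10.5 − 0.5) = 0.69 × 10 = 6.9.

+6.9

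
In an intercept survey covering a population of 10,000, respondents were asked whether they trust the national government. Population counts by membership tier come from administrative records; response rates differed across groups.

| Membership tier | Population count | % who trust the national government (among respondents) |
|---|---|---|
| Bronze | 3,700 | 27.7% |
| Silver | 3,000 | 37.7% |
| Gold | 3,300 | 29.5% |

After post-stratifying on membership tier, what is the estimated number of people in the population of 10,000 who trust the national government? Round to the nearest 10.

Apply each group's respondent rate to its population count:
  Bronze: 3,700 × 27.7% = 1024.9
  Silver: 3,000 × 37.7% = 1131
  Gold: 3,300 × 29.5% = 973.5
Estimated total = 3129.4 → 3,130.

3,130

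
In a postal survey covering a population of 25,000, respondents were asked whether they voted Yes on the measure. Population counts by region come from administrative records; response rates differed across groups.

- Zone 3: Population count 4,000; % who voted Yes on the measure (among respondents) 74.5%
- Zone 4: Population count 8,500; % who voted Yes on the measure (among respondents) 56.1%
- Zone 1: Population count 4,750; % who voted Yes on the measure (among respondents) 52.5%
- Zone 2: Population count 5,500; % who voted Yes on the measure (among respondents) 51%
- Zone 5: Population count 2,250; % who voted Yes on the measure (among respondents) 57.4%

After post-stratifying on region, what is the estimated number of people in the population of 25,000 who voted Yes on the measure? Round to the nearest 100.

14,300

Each cell contributes its population count × the respondent rate:
  Zone 3: 4,000 × 74.5% = 2980
  Zone 4: 8,500 × 56.1% = 4768.5
  Zone 1: 4,750 × 52.5% = 2493.75
  Zone 2: 5,500 × 51% = 2805
  Zone 5: 2,250 × 57.4% = 1291.5
Estimated total = 14338.8 → 14,300.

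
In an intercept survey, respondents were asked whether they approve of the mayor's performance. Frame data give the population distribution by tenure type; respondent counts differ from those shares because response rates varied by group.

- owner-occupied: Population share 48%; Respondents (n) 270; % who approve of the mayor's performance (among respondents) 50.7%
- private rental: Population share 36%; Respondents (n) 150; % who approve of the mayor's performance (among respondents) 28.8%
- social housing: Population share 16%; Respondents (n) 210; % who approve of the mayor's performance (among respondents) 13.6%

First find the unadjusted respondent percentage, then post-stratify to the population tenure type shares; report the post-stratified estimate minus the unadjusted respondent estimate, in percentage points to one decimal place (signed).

+3.8 percentage points

Without adjustment, the pooled respondent share is:
  (270/630)×50.7 + (150/630)×28.8 + (210/630)×13.6 = 33.119%
Post-stratifying to population shares instead:
  0.48×50.7 + 0.36×28.8 + 0.16×13.6 = 36.88%
Difference = 36.88 − 33.119 = 3.761 pp.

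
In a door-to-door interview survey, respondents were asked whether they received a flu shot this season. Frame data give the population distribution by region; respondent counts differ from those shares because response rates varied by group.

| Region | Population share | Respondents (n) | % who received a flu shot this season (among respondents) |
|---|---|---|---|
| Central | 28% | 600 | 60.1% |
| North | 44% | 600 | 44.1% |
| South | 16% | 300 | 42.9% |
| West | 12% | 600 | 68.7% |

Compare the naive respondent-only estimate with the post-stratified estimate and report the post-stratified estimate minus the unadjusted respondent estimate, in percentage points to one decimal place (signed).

-4.2 percentage points

Without adjustment, the pooled respondent share is:
  (600/2100)×60.1 + (600/2100)×44.1 + (300/2100)×42.9 + (600/2100)×68.7 = 55.5286%
Reweighting by population region shares:
  0.28×60.1 + 0.44×44.1 + 0.16×42.9 + 0.12×68.7 = 51.34%
Difference = 51.34 − 55.5286 = -4.1886 pp.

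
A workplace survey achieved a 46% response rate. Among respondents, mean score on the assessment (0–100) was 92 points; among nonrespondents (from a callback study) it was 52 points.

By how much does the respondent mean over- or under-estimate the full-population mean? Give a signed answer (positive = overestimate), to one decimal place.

Nonresponse fraction = 1 − 0.46 = 0.54.
Bias = (nonresponse fraction) × (respondent mean − nonrespondent mean)
     = 0.54 × (92 − 52) = 0.54 × 40 = 21.6.

+21.6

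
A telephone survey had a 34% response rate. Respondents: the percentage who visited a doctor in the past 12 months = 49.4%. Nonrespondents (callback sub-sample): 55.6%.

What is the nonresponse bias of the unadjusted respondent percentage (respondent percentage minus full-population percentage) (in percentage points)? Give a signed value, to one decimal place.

-4.1 percentage points

Nonresponse fraction = 1 − 0.34 = 0.66.
Bias = (nonresponse fraction) × (respondent percentage − nonrespondent percentage)
     = 0.66 × (49.4 − 55.6) = 0.66 × -6.2 = -4.092.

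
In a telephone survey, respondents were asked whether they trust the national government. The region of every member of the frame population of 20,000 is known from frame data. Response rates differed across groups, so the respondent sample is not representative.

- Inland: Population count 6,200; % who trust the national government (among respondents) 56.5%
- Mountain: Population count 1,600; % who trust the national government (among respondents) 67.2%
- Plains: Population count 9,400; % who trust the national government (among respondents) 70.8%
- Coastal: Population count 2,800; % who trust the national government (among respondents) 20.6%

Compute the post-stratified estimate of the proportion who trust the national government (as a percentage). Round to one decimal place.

Each cell contributes population-share × respondent value:
  Inland: (6,200/20,000) × 56.5 = 17.515
  Mountain: (1,600/20,000) × 67.2 = 5.376
  Plains: (9,400/20,000) × 70.8 = 33.276
  Coastal: (2,800/20,000) × 20.6 = 2.884
Post-stratified estimate = 59.051 → 59.1%.

59.1%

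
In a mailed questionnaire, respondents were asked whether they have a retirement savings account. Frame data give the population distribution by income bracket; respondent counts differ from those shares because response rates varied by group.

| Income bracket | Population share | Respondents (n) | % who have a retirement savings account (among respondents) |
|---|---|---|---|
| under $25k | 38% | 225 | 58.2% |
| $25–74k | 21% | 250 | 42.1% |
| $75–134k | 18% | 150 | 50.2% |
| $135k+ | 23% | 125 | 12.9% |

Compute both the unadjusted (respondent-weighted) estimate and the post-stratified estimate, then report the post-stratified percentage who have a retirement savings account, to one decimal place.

43.0%

Without adjustment, the pooled respondent share is:
  (225/750)×58.2 + (250/750)×42.1 + (150/750)×50.2 + (125/750)×12.9 = 43.6833%
Reweighting by population income bracket shares:
  0.38×58.2 + 0.21×42.1 + 0.18×50.2 + 0.23×12.9 = 42.96%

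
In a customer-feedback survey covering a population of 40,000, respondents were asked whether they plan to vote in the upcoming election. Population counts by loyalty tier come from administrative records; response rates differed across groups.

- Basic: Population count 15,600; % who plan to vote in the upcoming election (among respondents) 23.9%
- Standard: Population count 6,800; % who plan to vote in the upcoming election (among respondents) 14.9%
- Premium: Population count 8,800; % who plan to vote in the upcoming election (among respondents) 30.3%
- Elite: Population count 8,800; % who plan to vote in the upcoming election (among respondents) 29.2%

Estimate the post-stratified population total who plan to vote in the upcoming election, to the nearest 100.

Each cell contributes its population count × the respondent rate:
  Basic: 15,600 × 23.9% = 3728.4
  Standard: 6,800 × 14.9% = 1013.2
  Premium: 8,800 × 30.3% = 2666.4
  Elite: 8,800 × 29.2% = 2569.6
Estimated total = 9977.6 → 10,000.

10,000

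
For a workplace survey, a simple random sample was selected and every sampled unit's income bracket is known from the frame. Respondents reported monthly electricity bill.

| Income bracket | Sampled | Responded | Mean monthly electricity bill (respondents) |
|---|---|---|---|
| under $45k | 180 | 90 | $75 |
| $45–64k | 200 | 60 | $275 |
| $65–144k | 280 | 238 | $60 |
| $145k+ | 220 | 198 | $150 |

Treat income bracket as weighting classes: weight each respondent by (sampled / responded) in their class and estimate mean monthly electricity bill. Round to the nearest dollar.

$134

Response rates by class: under $45k 90/180 = 50%, $45–64k 60/200 = 30%, $65–144k 238/280 = 85%, $145k+ 198/220 = 90%.
With weight = n_sampled/n_responded per class, the weighted class total is n_sampled:
  under $45k: 180 × 75 = 13,500
  $45–64k: 200 × 275 = 55,000
  $65–144k: 280 × 60 = 16,800
  $145k+: 220 × 150 = 33,000
Adjusted estimate = 118,300 / 880 = 134.432 → $134.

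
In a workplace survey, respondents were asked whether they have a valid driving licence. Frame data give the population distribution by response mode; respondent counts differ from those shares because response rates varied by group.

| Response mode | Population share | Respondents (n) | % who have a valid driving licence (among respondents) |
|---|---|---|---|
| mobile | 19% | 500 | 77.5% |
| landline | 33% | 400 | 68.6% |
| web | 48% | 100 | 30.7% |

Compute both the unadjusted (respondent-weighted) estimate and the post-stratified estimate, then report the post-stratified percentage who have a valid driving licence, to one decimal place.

52.1%

Naive respondent-only estimate (weights = respondent counts):
  (500/1000)×77.5 + (400/1000)×68.6 + (100/1000)×30.7 = 69.26%
Reweighting by population response mode shares:
  0.19×77.5 + 0.33×68.6 + 0.48×30.7 = 52.099%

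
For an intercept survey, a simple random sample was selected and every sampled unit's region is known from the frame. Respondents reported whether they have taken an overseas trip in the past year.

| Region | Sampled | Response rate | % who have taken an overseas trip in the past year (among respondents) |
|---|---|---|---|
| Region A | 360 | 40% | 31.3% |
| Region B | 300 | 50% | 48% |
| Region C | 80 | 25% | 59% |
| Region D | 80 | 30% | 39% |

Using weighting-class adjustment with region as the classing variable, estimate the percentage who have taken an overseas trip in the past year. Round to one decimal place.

40.9%

With weight = n_sampled/n_responded per class, the weighted class total is n_sampled:
  Region A: 360 × 31.3 = 11,268
  Region B: 300 × 48 = 14,400
  Region C: 80 × 59 = 4720
  Region D: 80 × 39 = 3120
Adjusted estimate = 33,508 / 820 = 40.8634 → 40.9%.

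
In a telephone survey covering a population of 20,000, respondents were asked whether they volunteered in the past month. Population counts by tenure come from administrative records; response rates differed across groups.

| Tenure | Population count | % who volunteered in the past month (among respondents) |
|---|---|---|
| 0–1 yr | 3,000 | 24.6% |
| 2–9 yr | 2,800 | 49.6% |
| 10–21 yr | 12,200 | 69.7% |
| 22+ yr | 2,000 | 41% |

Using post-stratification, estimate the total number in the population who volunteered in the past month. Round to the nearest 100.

11,500

Apply each group's respondent rate to its population count:
  0–1 yr: 3,000 × 24.6% = 738
  2–9 yr: 2,800 × 49.6% = 1388.8
  10–21 yr: 12,200 × 69.7% = 8503.4
  22+ yr: 2,000 × 41% = 820
Estimated total = 11450.2 → 11,500.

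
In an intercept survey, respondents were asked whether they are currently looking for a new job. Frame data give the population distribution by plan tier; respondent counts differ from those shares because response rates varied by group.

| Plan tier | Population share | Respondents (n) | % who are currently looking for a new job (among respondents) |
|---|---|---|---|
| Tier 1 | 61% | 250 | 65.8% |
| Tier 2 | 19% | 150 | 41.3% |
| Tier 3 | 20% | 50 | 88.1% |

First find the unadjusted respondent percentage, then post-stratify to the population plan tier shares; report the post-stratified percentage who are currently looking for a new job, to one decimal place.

65.6%

Unadjusted (pooled respondent) estimate weights by respondent counts:
  (250/450)×65.8 + (150/450)×41.3 + (50/450)×88.1 = 60.1111%
Post-stratified estimate weights by population shares:
  0.61×65.8 + 0.19×41.3 + 0.2×88.1 = 65.605%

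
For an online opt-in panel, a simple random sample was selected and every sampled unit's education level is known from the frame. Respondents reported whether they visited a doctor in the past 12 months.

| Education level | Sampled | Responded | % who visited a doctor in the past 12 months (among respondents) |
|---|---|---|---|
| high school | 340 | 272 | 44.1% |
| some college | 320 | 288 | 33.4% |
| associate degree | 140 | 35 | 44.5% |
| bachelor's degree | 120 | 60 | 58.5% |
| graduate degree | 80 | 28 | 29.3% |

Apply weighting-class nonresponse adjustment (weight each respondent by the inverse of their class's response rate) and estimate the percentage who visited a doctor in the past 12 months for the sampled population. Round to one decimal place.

Response rates by class: high school 272/340 = 80%, some college 288/320 = 90%, associate degree 35/140 = 25%, bachelor's degree 60/120 = 50%, graduate degree 28/80 = 35%.
With weight = n_sampled/n_responded per class, the weighted class total is n_sampled:
  high school: 340 × 44.1 = 14,994
  some college: 320 × 33.4 = 10,688
  associate degree: 140 × 44.5 = 6230
  bachelor's degree: 120 × 58.5 = 7020
  graduate degree: 80 × 29.3 = 2344
Adjusted estimate = 41,276 / 1,000 = 41.276 → 41.3%.

41.3%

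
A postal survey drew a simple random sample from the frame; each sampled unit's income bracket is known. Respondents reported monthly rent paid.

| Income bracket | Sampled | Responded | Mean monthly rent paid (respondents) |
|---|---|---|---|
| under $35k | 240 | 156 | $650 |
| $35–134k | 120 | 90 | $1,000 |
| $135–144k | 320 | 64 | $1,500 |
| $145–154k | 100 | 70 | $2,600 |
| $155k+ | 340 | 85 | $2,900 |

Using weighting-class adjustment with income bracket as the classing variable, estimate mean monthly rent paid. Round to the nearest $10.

Response rates by class: under $35k 156/240 = 65%, $35–134k 90/120 = 75%, $135–144k 64/320 = 20%, $145–154k 70/100 = 70%, $155k+ 85/340 = 25%.
With weight = n_sampled/n_responded per class, the weighted class total is n_sampled:
  under $35k: 240 × 650 = 156,000
  $35–134k: 120 × 1000 = 120,000
  $135–144k: 320 × 1500 = 480,000
  $145–154k: 100 × 2600 = 260,000
  $155k+: 340 × 2900 = 986,000
Adjusted estimate = 2,002,000 / 1,120 = 1787.5 → $1,790.

$1,790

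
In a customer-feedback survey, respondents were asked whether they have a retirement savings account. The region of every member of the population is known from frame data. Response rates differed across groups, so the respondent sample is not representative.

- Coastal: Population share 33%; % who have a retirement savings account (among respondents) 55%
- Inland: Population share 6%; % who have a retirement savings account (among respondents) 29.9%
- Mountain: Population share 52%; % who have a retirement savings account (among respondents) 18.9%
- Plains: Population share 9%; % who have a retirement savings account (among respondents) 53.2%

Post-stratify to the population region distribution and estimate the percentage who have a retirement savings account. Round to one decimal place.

34.6%

Reweight to the known region distribution:
  Coastal: 0.33 × 55 = 18.15
  Inland: 0.06 × 29.9 = 1.794
  Mountain: 0.52 × 18.9 = 9.828
  Plains: 0.09 × 53.2 = 4.788
Post-stratified estimate = 34.56 → 34.6%.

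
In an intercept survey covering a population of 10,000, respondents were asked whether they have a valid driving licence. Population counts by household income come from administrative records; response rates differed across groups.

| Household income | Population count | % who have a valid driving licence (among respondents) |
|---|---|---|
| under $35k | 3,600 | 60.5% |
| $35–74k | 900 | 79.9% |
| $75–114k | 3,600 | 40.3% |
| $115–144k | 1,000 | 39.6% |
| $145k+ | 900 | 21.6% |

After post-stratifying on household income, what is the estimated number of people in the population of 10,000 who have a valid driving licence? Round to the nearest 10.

Apply each group's respondent rate to its population count:
  under $35k: 3,600 × 60.5% = 2178
  $35–74k: 900 × 79.9% = 719.1
  $75–114k: 3,600 × 40.3% = 1450.8
  $115–144k: 1,000 × 39.6% = 396
  $145k+: 900 × 21.6% = 194.4
Estimated total = 4938.3 → 4,940.

4,940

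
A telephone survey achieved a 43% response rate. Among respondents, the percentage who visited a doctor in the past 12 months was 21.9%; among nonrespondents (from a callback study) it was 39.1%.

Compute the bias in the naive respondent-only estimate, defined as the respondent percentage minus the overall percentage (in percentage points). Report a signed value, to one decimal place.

-9.8 percentage points

Nonresponse fraction = 1 − 0.43 = 0.57.
Bias = (nonresponse fraction) × (respondent percentage − nonrespondent percentage)
     = 0.57 × (21.9 − 39.1) = 0.57 × -17.2 = -9.804.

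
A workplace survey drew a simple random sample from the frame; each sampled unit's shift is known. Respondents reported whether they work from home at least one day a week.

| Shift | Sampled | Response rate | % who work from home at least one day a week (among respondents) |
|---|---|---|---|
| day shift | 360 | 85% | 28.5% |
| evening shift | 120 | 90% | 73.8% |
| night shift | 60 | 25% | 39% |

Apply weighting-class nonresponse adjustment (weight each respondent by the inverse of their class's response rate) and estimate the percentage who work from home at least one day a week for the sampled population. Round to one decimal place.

39.7%

Inverse-response-rate weighting restores each class to its sampled count, so class totals weight by n_sampled:
  day shift: 360 × 28.5 = 10,260
  evening shift: 120 × 73.8 = 8856
  night shift: 60 × 39 = 2340
Adjusted estimate = 21,456 / 540 = 39.7333 → 39.7%.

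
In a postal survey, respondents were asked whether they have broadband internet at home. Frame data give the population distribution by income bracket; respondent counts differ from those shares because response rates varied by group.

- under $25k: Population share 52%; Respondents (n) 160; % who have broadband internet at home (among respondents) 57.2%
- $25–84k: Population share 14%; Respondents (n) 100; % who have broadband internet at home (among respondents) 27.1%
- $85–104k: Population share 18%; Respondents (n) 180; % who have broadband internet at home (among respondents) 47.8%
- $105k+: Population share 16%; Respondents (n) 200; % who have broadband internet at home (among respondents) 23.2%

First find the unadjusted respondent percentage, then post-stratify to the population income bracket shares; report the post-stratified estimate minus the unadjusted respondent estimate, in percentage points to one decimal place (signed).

+6.6 percentage points

Unadjusted (pooled respondent) estimate weights by respondent counts:
  (160/640)×57.2 + (100/640)×27.1 + (180/640)×47.8 + (200/640)×23.2 = 39.2281%
Reweighting by population income bracket shares:
  0.52×57.2 + 0.14×27.1 + 0.18×47.8 + 0.16×23.2 = 45.854%
Difference = 45.854 − 39.2281 = 6.6259 pp.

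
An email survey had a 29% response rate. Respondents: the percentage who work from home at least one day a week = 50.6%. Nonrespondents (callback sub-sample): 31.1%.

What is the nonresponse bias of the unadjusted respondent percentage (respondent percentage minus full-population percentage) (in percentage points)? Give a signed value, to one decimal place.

+13.8 percentage points

Nonresponse fraction = 1 − 0.29 = 0.71.
Bias = (nonresponse fraction) × (respondent percentage − nonrespondent percentage)
     = 0.71 × (50.6 − 31.1) = 0.71 × 19.5 = 13.845.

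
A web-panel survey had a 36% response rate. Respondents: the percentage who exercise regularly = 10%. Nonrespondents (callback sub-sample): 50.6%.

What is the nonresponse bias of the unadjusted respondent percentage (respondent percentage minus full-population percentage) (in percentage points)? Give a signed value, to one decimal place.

Nonresponse fraction = 1 − 0.36 = 0.64.
Bias = (nonresponse fraction) × (respondent percentage − nonrespondent percentage)
     = 0.64 × (10 − 50.6) = 0.64 × -40.6 = -25.984.

-26.0 percentage points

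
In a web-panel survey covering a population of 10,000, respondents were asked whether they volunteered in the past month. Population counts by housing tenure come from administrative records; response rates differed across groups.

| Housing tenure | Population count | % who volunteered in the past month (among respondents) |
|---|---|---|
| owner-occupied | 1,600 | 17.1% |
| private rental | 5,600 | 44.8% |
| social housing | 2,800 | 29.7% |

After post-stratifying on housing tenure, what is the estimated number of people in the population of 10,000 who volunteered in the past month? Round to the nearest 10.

Each cell contributes its population count × the respondent rate:
  owner-occupied: 1,600 × 17.1% = 273.6
  private rental: 5,600 × 44.8% = 2508.8
  social housing: 2,800 × 29.7% = 831.6
Estimated total = 3614 → 3,610.

3,610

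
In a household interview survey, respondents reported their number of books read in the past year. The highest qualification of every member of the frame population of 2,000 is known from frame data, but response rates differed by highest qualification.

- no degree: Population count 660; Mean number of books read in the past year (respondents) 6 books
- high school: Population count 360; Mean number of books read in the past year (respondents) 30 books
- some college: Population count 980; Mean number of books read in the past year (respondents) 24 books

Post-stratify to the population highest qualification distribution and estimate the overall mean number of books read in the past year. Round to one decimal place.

Post-stratification weights by population share, not respondent share:
  no degree: (660/2,000) × 6 = 1.98
  high school: (360/2,000) × 30 = 5.4
  some college: (980/2,000) × 24 = 11.76
Post-stratified estimate = 19.14 → 19.1.

19.1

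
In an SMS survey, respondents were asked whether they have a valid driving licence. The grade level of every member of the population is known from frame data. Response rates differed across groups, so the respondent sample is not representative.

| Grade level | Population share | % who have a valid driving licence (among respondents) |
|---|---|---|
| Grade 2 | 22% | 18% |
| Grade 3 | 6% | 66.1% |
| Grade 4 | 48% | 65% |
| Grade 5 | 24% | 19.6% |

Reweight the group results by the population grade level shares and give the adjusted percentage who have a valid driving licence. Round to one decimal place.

Each cell contributes population-share × respondent value:
  Grade 2: 0.22 × 18 = 3.96
  Grade 3: 0.06 × 66.1 = 3.966
  Grade 4: 0.48 × 65 = 31.2
  Grade 5: 0.24 × 19.6 = 4.704
Post-stratified estimate = 43.83 → 43.8%.

43.8%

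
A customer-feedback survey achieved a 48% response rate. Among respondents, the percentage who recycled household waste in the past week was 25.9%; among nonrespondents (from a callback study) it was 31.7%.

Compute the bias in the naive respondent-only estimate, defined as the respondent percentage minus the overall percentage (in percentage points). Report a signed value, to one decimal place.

Nonresponse fraction = 1 − 0.48 = 0.52.
Bias = (nonresponse fraction) × (respondent percentage − nonrespondent percentage)
     = 0.52 × (25.9 − 31.7) = 0.52 × -5.8 = -3.016.

-3.0 percentage points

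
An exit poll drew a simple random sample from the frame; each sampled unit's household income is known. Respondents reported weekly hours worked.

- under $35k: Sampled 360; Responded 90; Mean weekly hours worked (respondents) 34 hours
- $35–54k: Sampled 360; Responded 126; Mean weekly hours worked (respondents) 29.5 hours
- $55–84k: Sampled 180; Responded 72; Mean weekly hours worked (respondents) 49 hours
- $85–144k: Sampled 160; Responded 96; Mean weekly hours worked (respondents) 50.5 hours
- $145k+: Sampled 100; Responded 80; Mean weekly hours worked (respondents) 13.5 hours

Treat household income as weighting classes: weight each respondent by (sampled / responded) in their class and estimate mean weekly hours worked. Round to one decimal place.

Response rates by class: under $35k 90/360 = 25%, $35–54k 126/360 = 35%, $55–84k 72/180 = 40%, $85–144k 96/160 = 60%, $145k+ 80/100 = 80%.
With weight = n_sampled/n_responded per class, the weighted class total is n_sampled:
  under $35k: 360 × 34 = 12,240
  $35–54k: 360 × 29.5 = 10,620
  $55–84k: 180 × 49 = 8820
  $85–144k: 160 × 50.5 = 8080
  $145k+: 100 × 13.5 = 1350
Adjusted estimate = 41,110 / 1,160 = 35.4397 → 35.4.

35.4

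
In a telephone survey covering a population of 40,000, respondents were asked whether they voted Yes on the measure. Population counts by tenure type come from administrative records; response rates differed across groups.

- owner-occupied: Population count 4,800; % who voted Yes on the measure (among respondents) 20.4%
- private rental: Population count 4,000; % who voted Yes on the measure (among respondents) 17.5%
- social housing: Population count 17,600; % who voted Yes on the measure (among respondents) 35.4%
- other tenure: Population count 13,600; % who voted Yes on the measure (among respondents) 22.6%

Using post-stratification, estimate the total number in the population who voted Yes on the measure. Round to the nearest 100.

11,000

Each cell contributes its population count × the respondent rate:
  owner-occupied: 4,800 × 20.4% = 979.2
  private rental: 4,000 × 17.5% = 700
  social housing: 17,600 × 35.4% = 6230.4
  other tenure: 13,600 × 22.6% = 3073.6
Estimated total = 10983.2 → 11,000.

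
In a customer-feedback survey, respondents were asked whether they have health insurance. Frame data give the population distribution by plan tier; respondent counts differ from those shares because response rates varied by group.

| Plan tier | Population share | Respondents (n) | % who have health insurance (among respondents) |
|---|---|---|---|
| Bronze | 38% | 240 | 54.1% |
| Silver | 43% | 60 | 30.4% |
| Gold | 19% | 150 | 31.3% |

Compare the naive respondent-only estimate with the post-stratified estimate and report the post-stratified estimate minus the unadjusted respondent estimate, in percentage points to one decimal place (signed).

-3.8 percentage points

Unadjusted (pooled respondent) estimate weights by respondent counts:
  (240/450)×54.1 + (60/450)×30.4 + (150/450)×31.3 = 43.34%
Post-stratifying to population shares instead:
  0.38×54.1 + 0.43×30.4 + 0.19×31.3 = 39.577%
Difference = 39.577 − 43.34 = -3.763 pp.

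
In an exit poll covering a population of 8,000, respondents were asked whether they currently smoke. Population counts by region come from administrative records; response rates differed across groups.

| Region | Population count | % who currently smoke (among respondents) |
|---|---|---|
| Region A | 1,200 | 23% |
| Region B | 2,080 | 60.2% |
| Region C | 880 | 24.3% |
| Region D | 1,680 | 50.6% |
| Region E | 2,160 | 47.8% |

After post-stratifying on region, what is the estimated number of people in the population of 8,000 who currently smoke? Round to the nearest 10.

Estimated count per cell = population count × respondent percentage:
  Region A: 1,200 × 23% = 276
  Region B: 2,080 × 60.2% = 1252.16
  Region C: 880 × 24.3% = 213.84
  Region D: 1,680 × 50.6% = 850.08
  Region E: 2,160 × 47.8% = 1032.48
Estimated total = 3624.56 → 3,620.

3,620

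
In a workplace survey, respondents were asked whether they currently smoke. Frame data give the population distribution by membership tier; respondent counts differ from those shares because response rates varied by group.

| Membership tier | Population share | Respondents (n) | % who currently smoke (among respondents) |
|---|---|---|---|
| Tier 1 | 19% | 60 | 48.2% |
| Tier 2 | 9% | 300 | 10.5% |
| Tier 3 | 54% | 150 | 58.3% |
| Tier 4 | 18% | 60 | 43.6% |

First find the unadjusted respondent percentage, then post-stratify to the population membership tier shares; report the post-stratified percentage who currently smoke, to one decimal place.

Naive respondent-only estimate (weights = respondent counts):
  (60/570)×48.2 + (300/570)×10.5 + (150/570)×58.3 + (60/570)×43.6 = 30.5316%
Post-stratified estimate weights by population shares:
  0.19×48.2 + 0.09×10.5 + 0.54×58.3 + 0.18×43.6 = 49.433%

49.4%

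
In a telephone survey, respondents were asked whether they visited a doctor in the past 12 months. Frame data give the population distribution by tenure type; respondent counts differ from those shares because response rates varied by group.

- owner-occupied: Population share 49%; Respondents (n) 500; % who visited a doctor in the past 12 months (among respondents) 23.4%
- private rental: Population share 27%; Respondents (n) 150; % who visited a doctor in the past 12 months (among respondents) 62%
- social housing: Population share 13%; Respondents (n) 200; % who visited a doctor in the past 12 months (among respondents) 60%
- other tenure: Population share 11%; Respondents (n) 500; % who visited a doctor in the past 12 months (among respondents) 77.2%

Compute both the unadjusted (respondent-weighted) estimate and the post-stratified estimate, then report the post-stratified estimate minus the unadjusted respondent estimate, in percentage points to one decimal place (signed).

-8.5 percentage points

Without adjustment, the pooled respondent share is:
  (500/1350)×23.4 + (150/1350)×62 + (200/1350)×60 + (500/1350)×77.2 = 53.037%
Post-stratifying to population shares instead:
  0.49×23.4 + 0.27×62 + 0.13×60 + 0.11×77.2 = 44.498%
Difference = 44.498 − 53.037 = -8.539 pp.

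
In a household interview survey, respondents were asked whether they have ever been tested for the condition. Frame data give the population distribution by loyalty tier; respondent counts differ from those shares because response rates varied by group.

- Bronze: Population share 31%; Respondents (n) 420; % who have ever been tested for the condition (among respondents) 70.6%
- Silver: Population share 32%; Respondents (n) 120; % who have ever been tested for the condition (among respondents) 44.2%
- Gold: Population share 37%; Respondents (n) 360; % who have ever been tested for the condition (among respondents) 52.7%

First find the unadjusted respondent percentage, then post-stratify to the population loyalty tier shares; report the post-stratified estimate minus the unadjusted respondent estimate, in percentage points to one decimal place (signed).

Naive respondent-only estimate (weights = respondent counts):
  (420/900)×70.6 + (120/900)×44.2 + (360/900)×52.7 = 59.92%
Reweighting by population loyalty tier shares:
  0.31×70.6 + 0.32×44.2 + 0.37×52.7 = 55.529%
Difference = 55.529 − 59.92 = -4.391 pp.

-4.4 percentage points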